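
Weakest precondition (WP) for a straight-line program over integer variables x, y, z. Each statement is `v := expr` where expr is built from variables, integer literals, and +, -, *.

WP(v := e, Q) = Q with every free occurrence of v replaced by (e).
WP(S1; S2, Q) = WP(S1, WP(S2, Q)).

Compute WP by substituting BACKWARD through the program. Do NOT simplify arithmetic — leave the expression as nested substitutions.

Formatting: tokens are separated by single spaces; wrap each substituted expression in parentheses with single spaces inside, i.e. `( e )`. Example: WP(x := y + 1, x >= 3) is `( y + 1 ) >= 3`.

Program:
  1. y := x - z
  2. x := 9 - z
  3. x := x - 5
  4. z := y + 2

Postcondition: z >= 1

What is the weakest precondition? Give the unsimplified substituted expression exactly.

Answer: ( ( x - z ) + 2 ) >= 1

Derivation:
post: z >= 1
stmt 4: z := y + 2  -- replace 1 occurrence(s) of z with (y + 2)
  => ( y + 2 ) >= 1
stmt 3: x := x - 5  -- replace 0 occurrence(s) of x with (x - 5)
  => ( y + 2 ) >= 1
stmt 2: x := 9 - z  -- replace 0 occurrence(s) of x with (9 - z)
  => ( y + 2 ) >= 1
stmt 1: y := x - z  -- replace 1 occurrence(s) of y with (x - z)
  => ( ( x - z ) + 2 ) >= 1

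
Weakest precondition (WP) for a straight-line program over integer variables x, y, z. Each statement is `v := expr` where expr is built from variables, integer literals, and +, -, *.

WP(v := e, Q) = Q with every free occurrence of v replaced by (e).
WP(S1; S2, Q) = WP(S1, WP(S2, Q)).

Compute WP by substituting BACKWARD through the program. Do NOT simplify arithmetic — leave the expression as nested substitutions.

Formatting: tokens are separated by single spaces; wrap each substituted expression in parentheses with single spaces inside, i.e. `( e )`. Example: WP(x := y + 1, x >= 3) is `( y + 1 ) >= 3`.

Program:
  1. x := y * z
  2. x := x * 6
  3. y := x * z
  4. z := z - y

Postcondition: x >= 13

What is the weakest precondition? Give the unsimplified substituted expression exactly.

Answer: ( ( y * z ) * 6 ) >= 13

Derivation:
post: x >= 13
stmt 4: z := z - y  -- replace 0 occurrence(s) of z with (z - y)
  => x >= 13
stmt 3: y := x * z  -- replace 0 occurrence(s) of y with (x * z)
  => x >= 13
stmt 2: x := x * 6  -- replace 1 occurrence(s) of x with (x * 6)
  => ( x * 6 ) >= 13
stmt 1: x := y * z  -- replace 1 occurrence(s) of x with (y * z)
  => ( ( y * z ) * 6 ) >= 13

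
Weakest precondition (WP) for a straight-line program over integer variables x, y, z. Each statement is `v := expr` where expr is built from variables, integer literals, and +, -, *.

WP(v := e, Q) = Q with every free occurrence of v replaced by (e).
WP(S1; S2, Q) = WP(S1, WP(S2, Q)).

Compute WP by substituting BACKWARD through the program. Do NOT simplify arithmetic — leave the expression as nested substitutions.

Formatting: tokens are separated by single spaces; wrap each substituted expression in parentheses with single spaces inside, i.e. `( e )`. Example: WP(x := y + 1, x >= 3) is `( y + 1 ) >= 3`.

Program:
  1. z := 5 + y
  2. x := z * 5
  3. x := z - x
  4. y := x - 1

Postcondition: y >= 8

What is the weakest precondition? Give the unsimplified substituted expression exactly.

post: y >= 8
stmt 4: y := x - 1  -- replace 1 occurrence(s) of y with (x - 1)
  => ( x - 1 ) >= 8
stmt 3: x := z - x  -- replace 1 occurrence(s) of x with (z - x)
  => ( ( z - x ) - 1 ) >= 8
stmt 2: x := z * 5  -- replace 1 occurrence(s) of x with (z * 5)
  => ( ( z - ( z * 5 ) ) - 1 ) >= 8
stmt 1: z := 5 + y  -- replace 2 occurrence(s) of z with (5 + y)
  => ( ( ( 5 + y ) - ( ( 5 + y ) * 5 ) ) - 1 ) >= 8

Answer: ( ( ( 5 + y ) - ( ( 5 + y ) * 5 ) ) - 1 ) >= 8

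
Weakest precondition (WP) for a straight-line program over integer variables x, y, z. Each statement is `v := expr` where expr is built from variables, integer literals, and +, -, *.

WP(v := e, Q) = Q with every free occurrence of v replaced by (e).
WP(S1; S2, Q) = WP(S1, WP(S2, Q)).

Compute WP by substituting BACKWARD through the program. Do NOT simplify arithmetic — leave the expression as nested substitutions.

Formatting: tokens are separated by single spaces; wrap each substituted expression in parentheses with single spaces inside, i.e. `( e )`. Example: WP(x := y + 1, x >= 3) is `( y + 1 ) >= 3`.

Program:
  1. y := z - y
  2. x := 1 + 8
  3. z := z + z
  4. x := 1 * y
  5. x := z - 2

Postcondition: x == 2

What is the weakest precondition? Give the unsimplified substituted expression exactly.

post: x == 2
stmt 5: x := z - 2  -- replace 1 occurrence(s) of x with (z - 2)
  => ( z - 2 ) == 2
stmt 4: x := 1 * y  -- replace 0 occurrence(s) of x with (1 * y)
  => ( z - 2 ) == 2
stmt 3: z := z + z  -- replace 1 occurrence(s) of z with (z + z)
  => ( ( z + z ) - 2 ) == 2
stmt 2: x := 1 + 8  -- replace 0 occurrence(s) of x with (1 + 8)
  => ( ( z + z ) - 2 ) == 2
stmt 1: y := z - y  -- replace 0 occurrence(s) of y with (z - y)
  => ( ( z + z ) - 2 ) == 2

Answer: ( ( z + z ) - 2 ) == 2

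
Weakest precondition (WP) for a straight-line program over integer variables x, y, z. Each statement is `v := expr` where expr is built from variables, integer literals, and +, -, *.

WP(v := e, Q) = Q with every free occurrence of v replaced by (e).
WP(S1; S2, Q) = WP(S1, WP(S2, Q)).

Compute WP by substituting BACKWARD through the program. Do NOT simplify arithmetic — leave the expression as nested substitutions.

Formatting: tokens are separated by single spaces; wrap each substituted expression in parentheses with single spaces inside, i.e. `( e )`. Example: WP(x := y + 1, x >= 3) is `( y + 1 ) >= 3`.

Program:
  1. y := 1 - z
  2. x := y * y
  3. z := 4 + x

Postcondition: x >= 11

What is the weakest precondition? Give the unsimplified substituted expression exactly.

post: x >= 11
stmt 3: z := 4 + x  -- replace 0 occurrence(s) of z with (4 + x)
  => x >= 11
stmt 2: x := y * y  -- replace 1 occurrence(s) of x with (y * y)
  => ( y * y ) >= 11
stmt 1: y := 1 - z  -- replace 2 occurrence(s) of y with (1 - z)
  => ( ( 1 - z ) * ( 1 - z ) ) >= 11

Answer: ( ( 1 - z ) * ( 1 - z ) ) >= 11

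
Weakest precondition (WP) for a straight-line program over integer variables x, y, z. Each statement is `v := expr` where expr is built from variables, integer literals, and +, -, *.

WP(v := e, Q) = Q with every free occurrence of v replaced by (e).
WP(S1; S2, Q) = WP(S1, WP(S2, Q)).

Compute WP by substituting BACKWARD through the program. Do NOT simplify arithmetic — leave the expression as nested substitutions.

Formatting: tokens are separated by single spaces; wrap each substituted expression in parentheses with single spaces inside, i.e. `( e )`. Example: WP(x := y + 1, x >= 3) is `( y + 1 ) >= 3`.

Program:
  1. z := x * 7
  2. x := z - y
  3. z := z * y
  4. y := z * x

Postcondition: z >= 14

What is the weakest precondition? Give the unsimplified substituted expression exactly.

post: z >= 14
stmt 4: y := z * x  -- replace 0 occurrence(s) of y with (z * x)
  => z >= 14
stmt 3: z := z * y  -- replace 1 occurrence(s) of z with (z * y)
  => ( z * y ) >= 14
stmt 2: x := z - y  -- replace 0 occurrence(s) of x with (z - y)
  => ( z * y ) >= 14
stmt 1: z := x * 7  -- replace 1 occurrence(s) of z with (x * 7)
  => ( ( x * 7 ) * y ) >= 14

Answer: ( ( x * 7 ) * y ) >= 14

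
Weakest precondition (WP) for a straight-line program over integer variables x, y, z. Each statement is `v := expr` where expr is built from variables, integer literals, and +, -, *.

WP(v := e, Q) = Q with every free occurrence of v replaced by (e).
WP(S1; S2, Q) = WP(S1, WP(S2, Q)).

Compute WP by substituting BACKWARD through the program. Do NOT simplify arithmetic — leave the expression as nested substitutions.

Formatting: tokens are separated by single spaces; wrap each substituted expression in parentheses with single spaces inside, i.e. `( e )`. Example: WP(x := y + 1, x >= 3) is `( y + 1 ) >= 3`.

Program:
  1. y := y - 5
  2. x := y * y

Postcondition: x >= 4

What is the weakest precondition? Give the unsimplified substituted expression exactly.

post: x >= 4
stmt 2: x := y * y  -- replace 1 occurrence(s) of x with (y * y)
  => ( y * y ) >= 4
stmt 1: y := y - 5  -- replace 2 occurrence(s) of y with (y - 5)
  => ( ( y - 5 ) * ( y - 5 ) ) >= 4

Answer: ( ( y - 5 ) * ( y - 5 ) ) >= 4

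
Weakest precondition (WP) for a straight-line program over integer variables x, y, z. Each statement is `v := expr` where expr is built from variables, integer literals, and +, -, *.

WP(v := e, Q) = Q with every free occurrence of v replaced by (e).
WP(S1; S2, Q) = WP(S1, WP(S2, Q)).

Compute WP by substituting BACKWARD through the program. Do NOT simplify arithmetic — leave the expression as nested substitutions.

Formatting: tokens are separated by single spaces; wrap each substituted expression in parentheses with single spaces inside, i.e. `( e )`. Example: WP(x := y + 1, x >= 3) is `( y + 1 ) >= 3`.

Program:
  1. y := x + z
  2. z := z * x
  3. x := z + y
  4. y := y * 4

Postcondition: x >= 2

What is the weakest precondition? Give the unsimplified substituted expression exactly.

post: x >= 2
stmt 4: y := y * 4  -- replace 0 occurrence(s) of y with (y * 4)
  => x >= 2
stmt 3: x := z + y  -- replace 1 occurrence(s) of x with (z + y)
  => ( z + y ) >= 2
stmt 2: z := z * x  -- replace 1 occurrence(s) of z with (z * x)
  => ( ( z * x ) + y ) >= 2
stmt 1: y := x + z  -- replace 1 occurrence(s) of y with (x + z)
  => ( ( z * x ) + ( x + z ) ) >= 2

Answer: ( ( z * x ) + ( x + z ) ) >= 2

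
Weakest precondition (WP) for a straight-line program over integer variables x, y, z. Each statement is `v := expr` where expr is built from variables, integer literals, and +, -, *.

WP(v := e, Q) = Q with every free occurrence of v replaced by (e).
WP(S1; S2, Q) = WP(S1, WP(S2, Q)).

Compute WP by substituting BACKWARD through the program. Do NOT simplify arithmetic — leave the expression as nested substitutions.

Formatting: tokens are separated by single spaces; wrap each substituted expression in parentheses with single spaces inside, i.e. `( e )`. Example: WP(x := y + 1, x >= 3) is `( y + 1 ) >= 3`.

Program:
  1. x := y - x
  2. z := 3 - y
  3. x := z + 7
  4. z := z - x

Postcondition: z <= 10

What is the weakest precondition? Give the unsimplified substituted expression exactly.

post: z <= 10
stmt 4: z := z - x  -- replace 1 occurrence(s) of z with (z - x)
  => ( z - x ) <= 10
stmt 3: x := z + 7  -- replace 1 occurrence(s) of x with (z + 7)
  => ( z - ( z + 7 ) ) <= 10
stmt 2: z := 3 - y  -- replace 2 occurrence(s) of z with (3 - y)
  => ( ( 3 - y ) - ( ( 3 - y ) + 7 ) ) <= 10
stmt 1: x := y - x  -- replace 0 occurrence(s) of x with (y - x)
  => ( ( 3 - y ) - ( ( 3 - y ) + 7 ) ) <= 10

Answer: ( ( 3 - y ) - ( ( 3 - y ) + 7 ) ) <= 10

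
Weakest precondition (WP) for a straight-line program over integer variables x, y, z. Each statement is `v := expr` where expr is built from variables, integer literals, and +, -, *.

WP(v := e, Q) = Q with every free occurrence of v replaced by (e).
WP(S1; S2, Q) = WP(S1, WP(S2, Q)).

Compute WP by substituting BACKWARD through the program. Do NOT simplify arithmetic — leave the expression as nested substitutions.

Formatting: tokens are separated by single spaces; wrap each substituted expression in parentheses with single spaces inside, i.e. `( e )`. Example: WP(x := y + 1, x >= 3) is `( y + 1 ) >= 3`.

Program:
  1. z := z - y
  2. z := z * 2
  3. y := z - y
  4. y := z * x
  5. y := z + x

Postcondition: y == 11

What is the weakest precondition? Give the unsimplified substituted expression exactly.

Answer: ( ( ( z - y ) * 2 ) + x ) == 11

Derivation:
post: y == 11
stmt 5: y := z + x  -- replace 1 occurrence(s) of y with (z + x)
  => ( z + x ) == 11
stmt 4: y := z * x  -- replace 0 occurrence(s) of y with (z * x)
  => ( z + x ) == 11
stmt 3: y := z - y  -- replace 0 occurrence(s) of y with (z - y)
  => ( z + x ) == 11
stmt 2: z := z * 2  -- replace 1 occurrence(s) of z with (z * 2)
  => ( ( z * 2 ) + x ) == 11
stmt 1: z := z - y  -- replace 1 occurrence(s) of z with (z - y)
  => ( ( ( z - y ) * 2 ) + x ) == 11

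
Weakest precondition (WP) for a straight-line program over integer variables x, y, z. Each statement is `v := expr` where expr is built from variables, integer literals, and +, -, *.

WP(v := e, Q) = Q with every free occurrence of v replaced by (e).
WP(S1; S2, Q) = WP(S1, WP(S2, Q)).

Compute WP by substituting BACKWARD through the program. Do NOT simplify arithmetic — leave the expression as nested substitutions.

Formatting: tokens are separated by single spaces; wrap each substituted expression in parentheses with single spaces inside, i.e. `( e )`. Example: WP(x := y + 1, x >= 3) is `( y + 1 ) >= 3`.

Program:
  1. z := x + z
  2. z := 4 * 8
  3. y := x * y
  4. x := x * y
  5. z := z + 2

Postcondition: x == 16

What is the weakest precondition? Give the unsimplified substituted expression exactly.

Answer: ( x * ( x * y ) ) == 16

Derivation:
post: x == 16
stmt 5: z := z + 2  -- replace 0 occurrence(s) of z with (z + 2)
  => x == 16
stmt 4: x := x * y  -- replace 1 occurrence(s) of x with (x * y)
  => ( x * y ) == 16
stmt 3: y := x * y  -- replace 1 occurrence(s) of y with (x * y)
  => ( x * ( x * y ) ) == 16
stmt 2: z := 4 * 8  -- replace 0 occurrence(s) of z with (4 * 8)
  => ( x * ( x * y ) ) == 16
stmt 1: z := x + z  -- replace 0 occurrence(s) of z with (x + z)
  => ( x * ( x * y ) ) == 16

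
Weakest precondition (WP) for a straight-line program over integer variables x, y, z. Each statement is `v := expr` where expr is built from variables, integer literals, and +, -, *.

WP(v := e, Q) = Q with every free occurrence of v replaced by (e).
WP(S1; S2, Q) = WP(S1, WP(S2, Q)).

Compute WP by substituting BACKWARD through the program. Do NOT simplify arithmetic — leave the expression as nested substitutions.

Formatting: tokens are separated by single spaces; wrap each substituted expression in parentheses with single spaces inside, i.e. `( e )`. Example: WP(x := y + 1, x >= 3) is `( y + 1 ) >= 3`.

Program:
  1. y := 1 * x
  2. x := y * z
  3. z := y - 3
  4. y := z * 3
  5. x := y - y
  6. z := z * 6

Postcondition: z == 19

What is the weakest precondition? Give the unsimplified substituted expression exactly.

Answer: ( ( ( 1 * x ) - 3 ) * 6 ) == 19

Derivation:
post: z == 19
stmt 6: z := z * 6  -- replace 1 occurrence(s) of z with (z * 6)
  => ( z * 6 ) == 19
stmt 5: x := y - y  -- replace 0 occurrence(s) of x with (y - y)
  => ( z * 6 ) == 19
stmt 4: y := z * 3  -- replace 0 occurrence(s) of y with (z * 3)
  => ( z * 6 ) == 19
stmt 3: z := y - 3  -- replace 1 occurrence(s) of z with (y - 3)
  => ( ( y - 3 ) * 6 ) == 19
stmt 2: x := y * z  -- replace 0 occurrence(s) of x with (y * z)
  => ( ( y - 3 ) * 6 ) == 19
stmt 1: y := 1 * x  -- replace 1 occurrence(s) of y with (1 * x)
  => ( ( ( 1 * x ) - 3 ) * 6 ) == 19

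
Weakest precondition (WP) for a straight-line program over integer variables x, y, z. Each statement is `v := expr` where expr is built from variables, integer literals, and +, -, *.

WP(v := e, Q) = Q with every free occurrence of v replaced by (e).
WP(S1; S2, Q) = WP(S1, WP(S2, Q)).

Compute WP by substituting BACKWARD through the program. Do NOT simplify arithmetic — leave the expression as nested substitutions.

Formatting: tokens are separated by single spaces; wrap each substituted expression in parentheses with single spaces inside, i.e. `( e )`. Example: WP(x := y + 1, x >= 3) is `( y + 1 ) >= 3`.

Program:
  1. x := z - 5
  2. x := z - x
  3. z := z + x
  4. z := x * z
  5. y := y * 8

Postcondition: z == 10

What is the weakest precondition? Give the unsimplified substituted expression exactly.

Answer: ( ( z - ( z - 5 ) ) * ( z + ( z - ( z - 5 ) ) ) ) == 10

Derivation:
post: z == 10
stmt 5: y := y * 8  -- replace 0 occurrence(s) of y with (y * 8)
  => z == 10
stmt 4: z := x * z  -- replace 1 occurrence(s) of z with (x * z)
  => ( x * z ) == 10
stmt 3: z := z + x  -- replace 1 occurrence(s) of z with (z + x)
  => ( x * ( z + x ) ) == 10
stmt 2: x := z - x  -- replace 2 occurrence(s) of x with (z - x)
  => ( ( z - x ) * ( z + ( z - x ) ) ) == 10
stmt 1: x := z - 5  -- replace 2 occurrence(s) of x with (z - 5)
  => ( ( z - ( z - 5 ) ) * ( z + ( z - ( z - 5 ) ) ) ) == 10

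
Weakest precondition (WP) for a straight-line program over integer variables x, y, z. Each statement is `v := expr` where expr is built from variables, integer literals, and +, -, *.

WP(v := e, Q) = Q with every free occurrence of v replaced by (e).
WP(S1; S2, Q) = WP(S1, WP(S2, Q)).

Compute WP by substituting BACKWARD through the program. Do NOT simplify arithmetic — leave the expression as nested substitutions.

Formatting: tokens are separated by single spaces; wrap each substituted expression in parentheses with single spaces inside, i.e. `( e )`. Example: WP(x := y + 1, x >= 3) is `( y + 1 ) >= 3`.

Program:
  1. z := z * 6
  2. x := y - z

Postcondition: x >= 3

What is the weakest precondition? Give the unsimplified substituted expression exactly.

Answer: ( y - ( z * 6 ) ) >= 3

Derivation:
post: x >= 3
stmt 2: x := y - z  -- replace 1 occurrence(s) of x with (y - z)
  => ( y - z ) >= 3
stmt 1: z := z * 6  -- replace 1 occurrence(s) of z with (z * 6)
  => ( y - ( z * 6 ) ) >= 3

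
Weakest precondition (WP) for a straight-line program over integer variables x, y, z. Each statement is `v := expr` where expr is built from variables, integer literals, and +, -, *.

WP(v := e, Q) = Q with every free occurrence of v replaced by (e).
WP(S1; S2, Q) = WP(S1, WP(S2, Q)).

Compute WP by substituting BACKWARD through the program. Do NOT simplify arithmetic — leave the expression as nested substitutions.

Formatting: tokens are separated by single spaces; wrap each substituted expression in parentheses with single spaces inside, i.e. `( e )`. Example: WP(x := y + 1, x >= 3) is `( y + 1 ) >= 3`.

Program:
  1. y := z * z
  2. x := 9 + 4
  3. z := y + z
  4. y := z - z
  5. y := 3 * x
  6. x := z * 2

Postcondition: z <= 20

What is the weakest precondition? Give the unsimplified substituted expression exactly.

Answer: ( ( z * z ) + z ) <= 20

Derivation:
post: z <= 20
stmt 6: x := z * 2  -- replace 0 occurrence(s) of x with (z * 2)
  => z <= 20
stmt 5: y := 3 * x  -- replace 0 occurrence(s) of y with (3 * x)
  => z <= 20
stmt 4: y := z - z  -- replace 0 occurrence(s) of y with (z - z)
  => z <= 20
stmt 3: z := y + z  -- replace 1 occurrence(s) of z with (y + z)
  => ( y + z ) <= 20
stmt 2: x := 9 + 4  -- replace 0 occurrence(s) of x with (9 + 4)
  => ( y + z ) <= 20
stmt 1: y := z * z  -- replace 1 occurrence(s) of y with (z * z)
  => ( ( z * z ) + z ) <= 20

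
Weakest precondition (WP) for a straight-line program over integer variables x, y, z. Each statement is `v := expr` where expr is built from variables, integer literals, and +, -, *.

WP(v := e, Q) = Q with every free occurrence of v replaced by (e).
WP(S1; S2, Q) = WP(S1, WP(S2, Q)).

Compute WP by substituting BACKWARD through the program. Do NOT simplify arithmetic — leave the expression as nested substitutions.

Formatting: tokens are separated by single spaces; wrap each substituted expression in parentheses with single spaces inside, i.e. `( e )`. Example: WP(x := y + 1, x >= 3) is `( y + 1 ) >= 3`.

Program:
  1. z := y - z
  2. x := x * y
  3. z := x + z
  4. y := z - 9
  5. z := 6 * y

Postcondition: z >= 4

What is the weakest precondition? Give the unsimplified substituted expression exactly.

post: z >= 4
stmt 5: z := 6 * y  -- replace 1 occurrence(s) of z with (6 * y)
  => ( 6 * y ) >= 4
stmt 4: y := z - 9  -- replace 1 occurrence(s) of y with (z - 9)
  => ( 6 * ( z - 9 ) ) >= 4
stmt 3: z := x + z  -- replace 1 occurrence(s) of z with (x + z)
  => ( 6 * ( ( x + z ) - 9 ) ) >= 4
stmt 2: x := x * y  -- replace 1 occurrence(s) of x with (x * y)
  => ( 6 * ( ( ( x * y ) + z ) - 9 ) ) >= 4
stmt 1: z := y - z  -- replace 1 occurrence(s) of z with (y - z)
  => ( 6 * ( ( ( x * y ) + ( y - z ) ) - 9 ) ) >= 4

Answer: ( 6 * ( ( ( x * y ) + ( y - z ) ) - 9 ) ) >= 4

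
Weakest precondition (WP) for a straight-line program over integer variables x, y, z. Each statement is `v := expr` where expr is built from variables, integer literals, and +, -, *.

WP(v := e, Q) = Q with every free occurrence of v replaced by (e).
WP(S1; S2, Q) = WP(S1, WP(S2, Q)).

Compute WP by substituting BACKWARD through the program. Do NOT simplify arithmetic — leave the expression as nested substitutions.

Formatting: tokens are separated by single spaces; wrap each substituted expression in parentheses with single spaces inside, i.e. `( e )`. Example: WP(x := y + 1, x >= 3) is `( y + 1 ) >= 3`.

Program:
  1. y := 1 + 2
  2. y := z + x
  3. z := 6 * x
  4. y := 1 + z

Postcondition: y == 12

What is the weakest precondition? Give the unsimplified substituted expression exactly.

Answer: ( 1 + ( 6 * x ) ) == 12

Derivation:
post: y == 12
stmt 4: y := 1 + z  -- replace 1 occurrence(s) of y with (1 + z)
  => ( 1 + z ) == 12
stmt 3: z := 6 * x  -- replace 1 occurrence(s) of z with (6 * x)
  => ( 1 + ( 6 * x ) ) == 12
stmt 2: y := z + x  -- replace 0 occurrence(s) of y with (z + x)
  => ( 1 + ( 6 * x ) ) == 12
stmt 1: y := 1 + 2  -- replace 0 occurrence(s) of y with (1 + 2)
  => ( 1 + ( 6 * x ) ) == 12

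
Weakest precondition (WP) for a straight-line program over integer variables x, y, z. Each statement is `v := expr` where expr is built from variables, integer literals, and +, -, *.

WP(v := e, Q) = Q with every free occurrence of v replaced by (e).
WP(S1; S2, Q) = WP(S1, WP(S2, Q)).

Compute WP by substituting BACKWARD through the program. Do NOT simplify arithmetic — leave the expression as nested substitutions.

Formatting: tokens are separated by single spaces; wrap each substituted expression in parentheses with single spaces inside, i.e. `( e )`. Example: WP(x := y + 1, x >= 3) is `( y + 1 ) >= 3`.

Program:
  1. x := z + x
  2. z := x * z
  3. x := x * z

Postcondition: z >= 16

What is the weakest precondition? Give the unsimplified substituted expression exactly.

post: z >= 16
stmt 3: x := x * z  -- replace 0 occurrence(s) of x with (x * z)
  => z >= 16
stmt 2: z := x * z  -- replace 1 occurrence(s) of z with (x * z)
  => ( x * z ) >= 16
stmt 1: x := z + x  -- replace 1 occurrence(s) of x with (z + x)
  => ( ( z + x ) * z ) >= 16

Answer: ( ( z + x ) * z ) >= 16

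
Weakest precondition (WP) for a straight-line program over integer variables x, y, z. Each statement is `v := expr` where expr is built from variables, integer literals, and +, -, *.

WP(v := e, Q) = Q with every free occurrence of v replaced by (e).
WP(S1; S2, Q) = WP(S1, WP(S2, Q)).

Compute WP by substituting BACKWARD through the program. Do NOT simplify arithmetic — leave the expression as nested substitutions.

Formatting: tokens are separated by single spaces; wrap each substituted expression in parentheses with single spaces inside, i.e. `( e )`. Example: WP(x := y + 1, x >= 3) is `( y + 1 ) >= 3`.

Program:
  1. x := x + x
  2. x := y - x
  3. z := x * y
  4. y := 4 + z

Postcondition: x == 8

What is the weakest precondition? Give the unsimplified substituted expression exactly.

Answer: ( y - ( x + x ) ) == 8

Derivation:
post: x == 8
stmt 4: y := 4 + z  -- replace 0 occurrence(s) of y with (4 + z)
  => x == 8
stmt 3: z := x * y  -- replace 0 occurrence(s) of z with (x * y)
  => x == 8
stmt 2: x := y - x  -- replace 1 occurrence(s) of x with (y - x)
  => ( y - x ) == 8
stmt 1: x := x + x  -- replace 1 occurrence(s) of x with (x + x)
  => ( y - ( x + x ) ) == 8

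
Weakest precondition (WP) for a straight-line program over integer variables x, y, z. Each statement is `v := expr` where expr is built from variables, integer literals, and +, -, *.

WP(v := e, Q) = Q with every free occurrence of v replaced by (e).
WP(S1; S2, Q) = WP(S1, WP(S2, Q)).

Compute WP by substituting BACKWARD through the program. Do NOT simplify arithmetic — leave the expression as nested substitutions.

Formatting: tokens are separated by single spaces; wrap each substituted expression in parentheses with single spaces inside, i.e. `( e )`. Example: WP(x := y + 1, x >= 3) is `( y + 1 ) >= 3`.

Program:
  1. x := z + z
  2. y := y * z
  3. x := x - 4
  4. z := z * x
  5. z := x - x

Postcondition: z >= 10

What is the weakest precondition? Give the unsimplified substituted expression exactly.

post: z >= 10
stmt 5: z := x - x  -- replace 1 occurrence(s) of z with (x - x)
  => ( x - x ) >= 10
stmt 4: z := z * x  -- replace 0 occurrence(s) of z with (z * x)
  => ( x - x ) >= 10
stmt 3: x := x - 4  -- replace 2 occurrence(s) of x with (x - 4)
  => ( ( x - 4 ) - ( x - 4 ) ) >= 10
stmt 2: y := y * z  -- replace 0 occurrence(s) of y with (y * z)
  => ( ( x - 4 ) - ( x - 4 ) ) >= 10
stmt 1: x := z + z  -- replace 2 occurrence(s) of x with (z + z)
  => ( ( ( z + z ) - 4 ) - ( ( z + z ) - 4 ) ) >= 10

Answer: ( ( ( z + z ) - 4 ) - ( ( z + z ) - 4 ) ) >= 10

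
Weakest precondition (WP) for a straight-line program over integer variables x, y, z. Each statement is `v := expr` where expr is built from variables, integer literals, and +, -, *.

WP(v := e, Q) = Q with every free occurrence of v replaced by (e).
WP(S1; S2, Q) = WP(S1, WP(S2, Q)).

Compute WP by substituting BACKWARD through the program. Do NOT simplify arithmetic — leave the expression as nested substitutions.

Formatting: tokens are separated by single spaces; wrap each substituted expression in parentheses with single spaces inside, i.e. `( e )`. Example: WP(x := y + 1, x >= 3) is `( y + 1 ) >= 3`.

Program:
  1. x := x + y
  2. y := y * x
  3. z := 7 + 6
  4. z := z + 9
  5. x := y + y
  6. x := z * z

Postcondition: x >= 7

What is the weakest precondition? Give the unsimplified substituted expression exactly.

Answer: ( ( ( 7 + 6 ) + 9 ) * ( ( 7 + 6 ) + 9 ) ) >= 7

Derivation:
post: x >= 7
stmt 6: x := z * z  -- replace 1 occurrence(s) of x with (z * z)
  => ( z * z ) >= 7
stmt 5: x := y + y  -- replace 0 occurrence(s) of x with (y + y)
  => ( z * z ) >= 7
stmt 4: z := z + 9  -- replace 2 occurrence(s) of z with (z + 9)
  => ( ( z + 9 ) * ( z + 9 ) ) >= 7
stmt 3: z := 7 + 6  -- replace 2 occurrence(s) of z with (7 + 6)
  => ( ( ( 7 + 6 ) + 9 ) * ( ( 7 + 6 ) + 9 ) ) >= 7
stmt 2: y := y * x  -- replace 0 occurrence(s) of y with (y * x)
  => ( ( ( 7 + 6 ) + 9 ) * ( ( 7 + 6 ) + 9 ) ) >= 7
stmt 1: x := x + y  -- replace 0 occurrence(s) of x with (x + y)
  => ( ( ( 7 + 6 ) + 9 ) * ( ( 7 + 6 ) + 9 ) ) >= 7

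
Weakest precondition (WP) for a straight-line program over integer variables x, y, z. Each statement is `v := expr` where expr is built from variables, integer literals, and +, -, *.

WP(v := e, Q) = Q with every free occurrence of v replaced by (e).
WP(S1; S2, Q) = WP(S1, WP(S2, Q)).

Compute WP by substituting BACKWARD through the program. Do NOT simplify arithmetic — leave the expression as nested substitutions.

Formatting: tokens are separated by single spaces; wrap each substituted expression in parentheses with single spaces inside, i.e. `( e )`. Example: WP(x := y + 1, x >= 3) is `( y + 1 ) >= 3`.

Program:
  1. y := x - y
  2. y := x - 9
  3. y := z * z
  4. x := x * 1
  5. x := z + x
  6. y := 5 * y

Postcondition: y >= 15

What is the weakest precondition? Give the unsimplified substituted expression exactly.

Answer: ( 5 * ( z * z ) ) >= 15

Derivation:
post: y >= 15
stmt 6: y := 5 * y  -- replace 1 occurrence(s) of y with (5 * y)
  => ( 5 * y ) >= 15
stmt 5: x := z + x  -- replace 0 occurrence(s) of x with (z + x)
  => ( 5 * y ) >= 15
stmt 4: x := x * 1  -- replace 0 occurrence(s) of x with (x * 1)
  => ( 5 * y ) >= 15
stmt 3: y := z * z  -- replace 1 occurrence(s) of y with (z * z)
  => ( 5 * ( z * z ) ) >= 15
stmt 2: y := x - 9  -- replace 0 occurrence(s) of y with (x - 9)
  => ( 5 * ( z * z ) ) >= 15
stmt 1: y := x - y  -- replace 0 occurrence(s) of y with (x - y)
  => ( 5 * ( z * z ) ) >= 15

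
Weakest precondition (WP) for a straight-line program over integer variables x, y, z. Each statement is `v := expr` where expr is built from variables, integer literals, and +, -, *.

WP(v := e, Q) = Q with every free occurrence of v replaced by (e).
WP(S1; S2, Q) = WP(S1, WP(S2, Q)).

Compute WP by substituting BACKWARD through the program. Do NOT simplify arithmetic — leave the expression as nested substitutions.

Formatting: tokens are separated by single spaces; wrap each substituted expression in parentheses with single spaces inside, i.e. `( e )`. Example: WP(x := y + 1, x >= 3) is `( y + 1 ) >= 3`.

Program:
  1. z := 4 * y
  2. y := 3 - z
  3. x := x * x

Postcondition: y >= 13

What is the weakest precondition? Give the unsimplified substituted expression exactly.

Answer: ( 3 - ( 4 * y ) ) >= 13

Derivation:
post: y >= 13
stmt 3: x := x * x  -- replace 0 occurrence(s) of x with (x * x)
  => y >= 13
stmt 2: y := 3 - z  -- replace 1 occurrence(s) of y with (3 - z)
  => ( 3 - z ) >= 13
stmt 1: z := 4 * y  -- replace 1 occurrence(s) of z with (4 * y)
  => ( 3 - ( 4 * y ) ) >= 13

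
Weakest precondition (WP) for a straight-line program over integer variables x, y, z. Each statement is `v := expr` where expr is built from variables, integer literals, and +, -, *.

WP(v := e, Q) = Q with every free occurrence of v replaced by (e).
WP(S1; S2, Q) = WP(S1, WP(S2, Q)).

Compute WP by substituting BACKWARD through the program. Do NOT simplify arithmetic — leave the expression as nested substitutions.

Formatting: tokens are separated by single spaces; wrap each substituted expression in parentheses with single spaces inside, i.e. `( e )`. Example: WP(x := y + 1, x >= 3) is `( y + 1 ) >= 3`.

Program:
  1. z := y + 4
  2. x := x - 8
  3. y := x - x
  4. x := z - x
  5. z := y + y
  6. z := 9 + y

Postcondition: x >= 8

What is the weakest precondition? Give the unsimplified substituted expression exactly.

post: x >= 8
stmt 6: z := 9 + y  -- replace 0 occurrence(s) of z with (9 + y)
  => x >= 8
stmt 5: z := y + y  -- replace 0 occurrence(s) of z with (y + y)
  => x >= 8
stmt 4: x := z - x  -- replace 1 occurrence(s) of x with (z - x)
  => ( z - x ) >= 8
stmt 3: y := x - x  -- replace 0 occurrence(s) of y with (x - x)
  => ( z - x ) >= 8
stmt 2: x := x - 8  -- replace 1 occurrence(s) of x with (x - 8)
  => ( z - ( x - 8 ) ) >= 8
stmt 1: z := y + 4  -- replace 1 occurrence(s) of z with (y + 4)
  => ( ( y + 4 ) - ( x - 8 ) ) >= 8

Answer: ( ( y + 4 ) - ( x - 8 ) ) >= 8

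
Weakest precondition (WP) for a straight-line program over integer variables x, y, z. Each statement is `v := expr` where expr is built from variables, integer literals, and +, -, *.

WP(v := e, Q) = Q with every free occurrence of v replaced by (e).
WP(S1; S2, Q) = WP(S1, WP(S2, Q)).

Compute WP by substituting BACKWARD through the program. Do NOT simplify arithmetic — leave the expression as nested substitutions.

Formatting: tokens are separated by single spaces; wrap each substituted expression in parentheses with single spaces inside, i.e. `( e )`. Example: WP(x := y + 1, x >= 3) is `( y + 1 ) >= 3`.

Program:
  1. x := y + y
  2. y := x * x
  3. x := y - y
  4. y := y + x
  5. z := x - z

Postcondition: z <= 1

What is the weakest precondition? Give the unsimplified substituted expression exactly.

Answer: ( ( ( ( y + y ) * ( y + y ) ) - ( ( y + y ) * ( y + y ) ) ) - z ) <= 1

Derivation:
post: z <= 1
stmt 5: z := x - z  -- replace 1 occurrence(s) of z with (x - z)
  => ( x - z ) <= 1
stmt 4: y := y + x  -- replace 0 occurrence(s) of y with (y + x)
  => ( x - z ) <= 1
stmt 3: x := y - y  -- replace 1 occurrence(s) of x with (y - y)
  => ( ( y - y ) - z ) <= 1
stmt 2: y := x * x  -- replace 2 occurrence(s) of y with (x * x)
  => ( ( ( x * x ) - ( x * x ) ) - z ) <= 1
stmt 1: x := y + y  -- replace 4 occurrence(s) of x with (y + y)
  => ( ( ( ( y + y ) * ( y + y ) ) - ( ( y + y ) * ( y + y ) ) ) - z ) <= 1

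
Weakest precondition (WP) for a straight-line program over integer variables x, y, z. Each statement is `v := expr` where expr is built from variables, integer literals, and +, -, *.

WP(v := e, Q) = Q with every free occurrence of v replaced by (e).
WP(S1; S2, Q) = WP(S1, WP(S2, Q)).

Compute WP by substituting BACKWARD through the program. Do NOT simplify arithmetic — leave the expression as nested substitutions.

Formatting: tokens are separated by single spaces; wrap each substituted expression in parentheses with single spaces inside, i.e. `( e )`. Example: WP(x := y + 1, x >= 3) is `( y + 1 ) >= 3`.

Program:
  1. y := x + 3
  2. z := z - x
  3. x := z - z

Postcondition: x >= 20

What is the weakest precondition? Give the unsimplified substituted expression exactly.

post: x >= 20
stmt 3: x := z - z  -- replace 1 occurrence(s) of x with (z - z)
  => ( z - z ) >= 20
stmt 2: z := z - x  -- replace 2 occurrence(s) of z with (z - x)
  => ( ( z - x ) - ( z - x ) ) >= 20
stmt 1: y := x + 3  -- replace 0 occurrence(s) of y with (x + 3)
  => ( ( z - x ) - ( z - x ) ) >= 20

Answer: ( ( z - x ) - ( z - x ) ) >= 20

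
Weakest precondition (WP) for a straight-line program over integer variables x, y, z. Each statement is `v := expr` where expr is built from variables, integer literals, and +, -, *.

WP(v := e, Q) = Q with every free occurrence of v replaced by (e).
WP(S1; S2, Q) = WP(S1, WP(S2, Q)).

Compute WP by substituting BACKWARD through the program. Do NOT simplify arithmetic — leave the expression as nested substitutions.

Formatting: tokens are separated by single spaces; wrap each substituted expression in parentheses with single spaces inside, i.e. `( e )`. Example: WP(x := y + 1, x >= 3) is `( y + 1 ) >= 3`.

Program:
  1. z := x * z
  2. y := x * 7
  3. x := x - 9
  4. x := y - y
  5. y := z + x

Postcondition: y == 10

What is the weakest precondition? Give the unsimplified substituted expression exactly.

post: y == 10
stmt 5: y := z + x  -- replace 1 occurrence(s) of y with (z + x)
  => ( z + x ) == 10
stmt 4: x := y - y  -- replace 1 occurrence(s) of x with (y - y)
  => ( z + ( y - y ) ) == 10
stmt 3: x := x - 9  -- replace 0 occurrence(s) of x with (x - 9)
  => ( z + ( y - y ) ) == 10
stmt 2: y := x * 7  -- replace 2 occurrence(s) of y with (x * 7)
  => ( z + ( ( x * 7 ) - ( x * 7 ) ) ) == 10
stmt 1: z := x * z  -- replace 1 occurrence(s) of z with (x * z)
  => ( ( x * z ) + ( ( x * 7 ) - ( x * 7 ) ) ) == 10

Answer: ( ( x * z ) + ( ( x * 7 ) - ( x * 7 ) ) ) == 10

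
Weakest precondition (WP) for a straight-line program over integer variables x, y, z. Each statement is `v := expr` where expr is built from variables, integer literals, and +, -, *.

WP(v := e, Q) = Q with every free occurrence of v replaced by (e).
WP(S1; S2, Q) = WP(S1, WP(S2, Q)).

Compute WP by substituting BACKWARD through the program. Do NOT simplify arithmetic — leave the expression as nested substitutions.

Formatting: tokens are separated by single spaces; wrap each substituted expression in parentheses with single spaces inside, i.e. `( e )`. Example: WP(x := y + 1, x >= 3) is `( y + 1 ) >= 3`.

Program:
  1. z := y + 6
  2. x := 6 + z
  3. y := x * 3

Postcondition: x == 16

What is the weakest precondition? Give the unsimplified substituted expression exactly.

Answer: ( 6 + ( y + 6 ) ) == 16

Derivation:
post: x == 16
stmt 3: y := x * 3  -- replace 0 occurrence(s) of y with (x * 3)
  => x == 16
stmt 2: x := 6 + z  -- replace 1 occurrence(s) of x with (6 + z)
  => ( 6 + z ) == 16
stmt 1: z := y + 6  -- replace 1 occurrence(s) of z with (y + 6)
  => ( 6 + ( y + 6 ) ) == 16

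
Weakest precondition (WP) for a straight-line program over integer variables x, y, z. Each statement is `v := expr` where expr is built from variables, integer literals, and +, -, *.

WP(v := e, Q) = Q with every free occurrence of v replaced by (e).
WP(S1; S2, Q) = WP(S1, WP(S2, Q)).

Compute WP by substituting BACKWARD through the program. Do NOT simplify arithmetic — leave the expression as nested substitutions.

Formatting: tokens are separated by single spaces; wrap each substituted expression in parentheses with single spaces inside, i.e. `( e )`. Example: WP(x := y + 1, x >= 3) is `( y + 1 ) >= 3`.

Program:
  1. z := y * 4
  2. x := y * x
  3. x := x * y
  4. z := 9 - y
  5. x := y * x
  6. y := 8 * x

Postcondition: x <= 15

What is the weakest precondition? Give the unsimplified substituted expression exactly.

post: x <= 15
stmt 6: y := 8 * x  -- replace 0 occurrence(s) of y with (8 * x)
  => x <= 15
stmt 5: x := y * x  -- replace 1 occurrence(s) of x with (y * x)
  => ( y * x ) <= 15
stmt 4: z := 9 - y  -- replace 0 occurrence(s) of z with (9 - y)
  => ( y * x ) <= 15
stmt 3: x := x * y  -- replace 1 occurrence(s) of x with (x * y)
  => ( y * ( x * y ) ) <= 15
stmt 2: x := y * x  -- replace 1 occurrence(s) of x with (y * x)
  => ( y * ( ( y * x ) * y ) ) <= 15
stmt 1: z := y * 4  -- replace 0 occurrence(s) of z with (y * 4)
  => ( y * ( ( y * x ) * y ) ) <= 15

Answer: ( y * ( ( y * x ) * y ) ) <= 15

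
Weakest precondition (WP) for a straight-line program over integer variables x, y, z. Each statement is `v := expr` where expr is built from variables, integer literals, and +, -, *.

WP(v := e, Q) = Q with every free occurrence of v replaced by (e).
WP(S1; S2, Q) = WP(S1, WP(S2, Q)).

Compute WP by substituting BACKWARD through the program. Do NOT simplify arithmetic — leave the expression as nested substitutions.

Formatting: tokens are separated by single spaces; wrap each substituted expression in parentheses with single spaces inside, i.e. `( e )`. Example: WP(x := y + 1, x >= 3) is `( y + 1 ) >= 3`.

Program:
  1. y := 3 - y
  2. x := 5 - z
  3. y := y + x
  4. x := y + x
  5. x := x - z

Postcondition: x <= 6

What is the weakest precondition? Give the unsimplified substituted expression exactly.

post: x <= 6
stmt 5: x := x - z  -- replace 1 occurrence(s) of x with (x - z)
  => ( x - z ) <= 6
stmt 4: x := y + x  -- replace 1 occurrence(s) of x with (y + x)
  => ( ( y + x ) - z ) <= 6
stmt 3: y := y + x  -- replace 1 occurrence(s) of y with (y + x)
  => ( ( ( y + x ) + x ) - z ) <= 6
stmt 2: x := 5 - z  -- replace 2 occurrence(s) of x with (5 - z)
  => ( ( ( y + ( 5 - z ) ) + ( 5 - z ) ) - z ) <= 6
stmt 1: y := 3 - y  -- replace 1 occurrence(s) of y with (3 - y)
  => ( ( ( ( 3 - y ) + ( 5 - z ) ) + ( 5 - z ) ) - z ) <= 6

Answer: ( ( ( ( 3 - y ) + ( 5 - z ) ) + ( 5 - z ) ) - z ) <= 6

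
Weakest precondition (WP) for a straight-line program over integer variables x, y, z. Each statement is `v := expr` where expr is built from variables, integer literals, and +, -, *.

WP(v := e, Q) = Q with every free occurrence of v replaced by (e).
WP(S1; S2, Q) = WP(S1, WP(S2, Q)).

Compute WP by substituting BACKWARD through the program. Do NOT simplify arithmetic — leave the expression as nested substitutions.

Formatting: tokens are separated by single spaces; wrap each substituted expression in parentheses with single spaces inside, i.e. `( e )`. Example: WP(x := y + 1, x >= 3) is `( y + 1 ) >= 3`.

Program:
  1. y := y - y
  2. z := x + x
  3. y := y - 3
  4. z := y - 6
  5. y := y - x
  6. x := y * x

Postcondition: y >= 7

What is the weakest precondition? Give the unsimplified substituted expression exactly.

post: y >= 7
stmt 6: x := y * x  -- replace 0 occurrence(s) of x with (y * x)
  => y >= 7
stmt 5: y := y - x  -- replace 1 occurrence(s) of y with (y - x)
  => ( y - x ) >= 7
stmt 4: z := y - 6  -- replace 0 occurrence(s) of z with (y - 6)
  => ( y - x ) >= 7
stmt 3: y := y - 3  -- replace 1 occurrence(s) of y with (y - 3)
  => ( ( y - 3 ) - x ) >= 7
stmt 2: z := x + x  -- replace 0 occurrence(s) of z with (x + x)
  => ( ( y - 3 ) - x ) >= 7
stmt 1: y := y - y  -- replace 1 occurrence(s) of y with (y - y)
  => ( ( ( y - y ) - 3 ) - x ) >= 7

Answer: ( ( ( y - y ) - 3 ) - x ) >= 7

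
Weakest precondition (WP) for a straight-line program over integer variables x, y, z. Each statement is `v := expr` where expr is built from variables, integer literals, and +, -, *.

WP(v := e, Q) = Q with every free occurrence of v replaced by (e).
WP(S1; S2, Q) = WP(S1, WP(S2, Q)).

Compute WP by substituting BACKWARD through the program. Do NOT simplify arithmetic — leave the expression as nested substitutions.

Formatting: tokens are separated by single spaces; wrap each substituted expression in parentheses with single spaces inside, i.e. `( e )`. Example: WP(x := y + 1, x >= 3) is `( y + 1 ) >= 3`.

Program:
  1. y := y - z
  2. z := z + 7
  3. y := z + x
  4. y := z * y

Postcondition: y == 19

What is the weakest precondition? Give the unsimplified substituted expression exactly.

Answer: ( ( z + 7 ) * ( ( z + 7 ) + x ) ) == 19

Derivation:
post: y == 19
stmt 4: y := z * y  -- replace 1 occurrence(s) of y with (z * y)
  => ( z * y ) == 19
stmt 3: y := z + x  -- replace 1 occurrence(s) of y with (z + x)
  => ( z * ( z + x ) ) == 19
stmt 2: z := z + 7  -- replace 2 occurrence(s) of z with (z + 7)
  => ( ( z + 7 ) * ( ( z + 7 ) + x ) ) == 19
stmt 1: y := y - z  -- replace 0 occurrence(s) of y with (y - z)
  => ( ( z + 7 ) * ( ( z + 7 ) + x ) ) == 19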